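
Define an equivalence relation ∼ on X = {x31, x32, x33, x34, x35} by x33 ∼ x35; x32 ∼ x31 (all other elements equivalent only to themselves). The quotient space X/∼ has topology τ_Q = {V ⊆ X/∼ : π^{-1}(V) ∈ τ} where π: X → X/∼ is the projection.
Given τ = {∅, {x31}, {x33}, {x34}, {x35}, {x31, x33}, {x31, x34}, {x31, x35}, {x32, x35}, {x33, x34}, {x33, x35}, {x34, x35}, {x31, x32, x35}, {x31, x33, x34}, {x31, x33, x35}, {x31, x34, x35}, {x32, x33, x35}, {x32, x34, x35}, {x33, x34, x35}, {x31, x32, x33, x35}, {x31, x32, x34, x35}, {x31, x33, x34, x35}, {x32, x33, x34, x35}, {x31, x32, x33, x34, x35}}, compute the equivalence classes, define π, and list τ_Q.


X/∼ = {[x31=x32], [x33=x35], [x34]}; |τ_Q| = 6.

Equivalence classes: [x31=x32], [x33=x35], [x34].
Quotient map π: X → X/∼ sends x31 ↦ [x31=x32], x32 ↦ [x31=x32], x33 ↦ [x33=x35], x34 ↦ [x34], x35 ↦ [x33=x35].
For each subset V ⊆ X/∼, compute π^{-1}(V) ⊆ X and check whether π^{-1}(V) ∈ τ. V is open in τ_Q iff π^{-1}(V) ∈ τ.
  V = {}: π^{-1}(V) = ∅ ∈ τ ✓.
  V = {[x31=x32]}: π^{-1}(V) = {x31, x32} ∉ τ ✗.
  V = {[x33=x35]}: π^{-1}(V) = {x33, x35} ∈ τ ✓.
  V = {[x31=x32], [x33=x35]}: π^{-1}(V) = {x31, x32, x33, x35} ∈ τ ✓.
  V = {[x34]}: π^{-1}(V) = {x34} ∈ τ ✓.
  V = {[x31=x32], [x34]}: π^{-1}(V) = {x31, x32, x34} ∉ τ ✗.
  V = {[x33=x35], [x34]}: π^{-1}(V) = {x33, x34, x35} ∈ τ ✓.
  V = {[x31=x32], [x33=x35], [x34]}: π^{-1}(V) = {x31, x32, x33, x34, x35} ∈ τ ✓.
Open sets in the quotient: τ_Q = {{}, {[x33=x35]}, {[x31=x32], [x33=x35]}, {[x34]}, {[x33=x35], [x34]}, {[x31=x32], [x33=x35], [x34]}} (6 elements).


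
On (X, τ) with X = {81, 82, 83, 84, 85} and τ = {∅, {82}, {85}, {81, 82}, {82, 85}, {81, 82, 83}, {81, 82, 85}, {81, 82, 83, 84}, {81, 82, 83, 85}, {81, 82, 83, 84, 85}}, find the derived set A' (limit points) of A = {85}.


A' = ∅

For each x ∈ X, list the open sets U ∈ τ with x ∈ U, then check whether U ∩ (A ∖ {x}) ≠ ∅ for every such U.
  x = 81: open {81, 82} ∋ x has {81, 82} ∩ (A ∖ {81}) = ∅, so x is NOT a limit point.
  x = 82: open {82} ∋ x has {82} ∩ (A ∖ {82}) = ∅, so x is NOT a limit point.
  x = 83: open {81, 82, 83} ∋ x has {81, 82, 83} ∩ (A ∖ {83}) = ∅, so x is NOT a limit point.
  x = 84: open {81, 82, 83, 84} ∋ x has {81, 82, 83, 84} ∩ (A ∖ {84}) = ∅, so x is NOT a limit point.
  x = 85: open {85} ∋ x has {85} ∩ (A ∖ {85}) = ∅, so x is NOT a limit point.
Collecting: A' = ∅.


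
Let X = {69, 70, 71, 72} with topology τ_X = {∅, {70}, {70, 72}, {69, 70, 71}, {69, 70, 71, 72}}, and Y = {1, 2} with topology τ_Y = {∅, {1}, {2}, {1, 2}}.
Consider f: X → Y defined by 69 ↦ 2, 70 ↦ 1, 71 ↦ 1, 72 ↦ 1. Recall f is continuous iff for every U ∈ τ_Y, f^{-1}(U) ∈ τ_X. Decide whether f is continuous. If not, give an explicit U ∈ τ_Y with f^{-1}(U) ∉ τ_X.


f is NOT continuous.

Compute f^{-1}(U) for each U ∈ τ_Y:
  U = ∅: f^{-1}(U) = ∅ ∈ τ_X ✓.
  U = {1}: f^{-1}(U) = {70, 71, 72} ∉ τ_X ✗.
  U = {2}: f^{-1}(U) = {69} ∉ τ_X ✗.
  U = {1, 2}: f^{-1}(U) = {69, 70, 71, 72} ∈ τ_X ✓.
Found U = {1} with f^{-1}(U) = {70, 71, 72} not in τ_X. Therefore f is NOT continuous.


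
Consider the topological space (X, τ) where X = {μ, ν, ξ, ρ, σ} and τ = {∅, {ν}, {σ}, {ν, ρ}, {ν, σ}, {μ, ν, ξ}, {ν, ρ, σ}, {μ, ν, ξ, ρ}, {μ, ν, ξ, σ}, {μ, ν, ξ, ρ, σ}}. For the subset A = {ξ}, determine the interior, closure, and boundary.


int(A) = ∅, cl(A) = {μ, ξ}, ∂A = {μ, ξ}.

Closed sets in (X, τ) are complements of opens:
  closed(X, τ) = {∅, {ρ}, {σ}, {μ, ξ}, {ρ, σ}, {μ, ξ, ρ}, {μ, ξ, σ}, {μ, ν, ξ, ρ}, {μ, ξ, ρ, σ}, {μ, ν, ξ, ρ, σ}}.
int(A) = ⋃ {U ∈ τ : U ⊆ A}. Opens contained in A: ∅.
Taking the union of these: int(A) = ∅.
cl(A) = ⋂ {C closed : A ⊆ C}. Closed sets containing A: {μ, ξ}, {μ, ξ, ρ}, {μ, ξ, σ}, {μ, ν, ξ, ρ}, {μ, ξ, ρ, σ}, {μ, ν, ξ, ρ, σ}.
Intersecting these: cl(A) = {μ, ξ}.
∂A = cl(A) ∖ int(A) = {μ, ξ} ∖ ∅ = {μ, ξ}.


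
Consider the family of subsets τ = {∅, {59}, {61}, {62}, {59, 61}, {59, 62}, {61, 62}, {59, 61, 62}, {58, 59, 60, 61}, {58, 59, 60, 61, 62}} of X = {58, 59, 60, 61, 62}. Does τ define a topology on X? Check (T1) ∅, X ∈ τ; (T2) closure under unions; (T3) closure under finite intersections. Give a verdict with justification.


τ IS a topology on X.

Axiom (T1): ∅ ∈ τ? Yes; X ∈ τ? Yes.
Axiom (T2/T3): check pairwise unions and intersections of members of τ.
All pairwise intersections and unions checked — each lies in τ. Therefore τ satisfies (T1), (T2), (T3): it IS a topology on X.


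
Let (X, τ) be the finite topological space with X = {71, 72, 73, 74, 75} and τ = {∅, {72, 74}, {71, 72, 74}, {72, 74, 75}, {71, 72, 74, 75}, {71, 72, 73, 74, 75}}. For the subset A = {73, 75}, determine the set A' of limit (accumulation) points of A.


A' = {73}

For each x ∈ X, list the open sets U ∈ τ with x ∈ U, then check whether U ∩ (A ∖ {x}) ≠ ∅ for every such U.
  x = 71: open {71, 72, 74} ∋ x has {71, 72, 74} ∩ (A ∖ {71}) = ∅, so x is NOT a limit point.
  x = 72: open {72, 74} ∋ x has {72, 74} ∩ (A ∖ {72}) = ∅, so x is NOT a limit point.
  x = 73: opens ∋ x are {71, 72, 73, 74, 75}; each meets A ∖ {73}, so x IS a limit point.
  x = 74: open {72, 74} ∋ x has {72, 74} ∩ (A ∖ {74}) = ∅, so x is NOT a limit point.
  x = 75: open {72, 74, 75} ∋ x has {72, 74, 75} ∩ (A ∖ {75}) = ∅, so x is NOT a limit point.
Collecting: A' = {73}.


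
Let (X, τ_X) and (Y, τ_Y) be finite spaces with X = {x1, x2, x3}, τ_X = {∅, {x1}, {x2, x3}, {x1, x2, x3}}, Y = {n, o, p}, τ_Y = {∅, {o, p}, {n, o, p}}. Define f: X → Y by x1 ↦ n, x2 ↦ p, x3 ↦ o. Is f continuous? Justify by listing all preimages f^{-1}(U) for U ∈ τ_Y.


f IS continuous.

Compute f^{-1}(U) for each U ∈ τ_Y:
  U = ∅: f^{-1}(U) = ∅ ∈ τ_X ✓.
  U = {o, p}: f^{-1}(U) = {x2, x3} ∈ τ_X ✓.
  U = {n, o, p}: f^{-1}(U) = {x1, x2, x3} ∈ τ_X ✓.
Every preimage lies in τ_X, so f IS continuous.


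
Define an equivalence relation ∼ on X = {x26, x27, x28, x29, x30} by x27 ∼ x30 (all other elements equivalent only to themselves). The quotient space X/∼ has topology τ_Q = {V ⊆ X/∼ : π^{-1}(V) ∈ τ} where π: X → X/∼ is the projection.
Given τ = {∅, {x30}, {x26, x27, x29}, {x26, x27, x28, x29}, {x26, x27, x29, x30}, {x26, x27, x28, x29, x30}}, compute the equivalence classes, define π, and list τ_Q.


X/∼ = {[x26], [x27=x30], [x28], [x29]}; |τ_Q| = 3.

Equivalence classes: [x26], [x27=x30], [x28], [x29].
Quotient map π: X → X/∼ sends x26 ↦ [x26], x27 ↦ [x27=x30], x28 ↦ [x28], x29 ↦ [x29], x30 ↦ [x27=x30].
For each subset V ⊆ X/∼, compute π^{-1}(V) ⊆ X and check whether π^{-1}(V) ∈ τ. V is open in τ_Q iff π^{-1}(V) ∈ τ.
  V = {}: π^{-1}(V) = ∅ ∈ τ ✓.
  V = {[x26]}: π^{-1}(V) = {x26} ∉ τ ✗.
  V = {[x27=x30]}: π^{-1}(V) = {x27, x30} ∉ τ ✗.
  V = {[x26], [x27=x30]}: π^{-1}(V) = {x26, x27, x30} ∉ τ ✗.
  V = {[x28]}: π^{-1}(V) = {x28} ∉ τ ✗.
  V = {[x26], [x28]}: π^{-1}(V) = {x26, x28} ∉ τ ✗.
  V = {[x27=x30], [x28]}: π^{-1}(V) = {x27, x28, x30} ∉ τ ✗.
  V = {[x26], [x27=x30], [x28]}: π^{-1}(V) = {x26, x27, x28, x30} ∉ τ ✗.
  V = {[x29]}: π^{-1}(V) = {x29} ∉ τ ✗.
  V = {[x26], [x29]}: π^{-1}(V) = {x26, x29} ∉ τ ✗.
  V = {[x27=x30], [x29]}: π^{-1}(V) = {x27, x29, x30} ∉ τ ✗.
  V = {[x26], [x27=x30], [x29]}: π^{-1}(V) = {x26, x27, x29, x30} ∈ τ ✓.
  V = {[x28], [x29]}: π^{-1}(V) = {x28, x29} ∉ τ ✗.
  V = {[x26], [x28], [x29]}: π^{-1}(V) = {x26, x28, x29} ∉ τ ✗.
  V = {[x27=x30], [x28], [x29]}: π^{-1}(V) = {x27, x28, x29, x30} ∉ τ ✗.
  V = {[x26], [x27=x30], [x28], [x29]}: π^{-1}(V) = {x26, x27, x28, x29, x30} ∈ τ ✓.
Open sets in the quotient: τ_Q = {{}, {[x26], [x27=x30], [x29]}, {[x26], [x27=x30], [x28], [x29]}} (3 elements).


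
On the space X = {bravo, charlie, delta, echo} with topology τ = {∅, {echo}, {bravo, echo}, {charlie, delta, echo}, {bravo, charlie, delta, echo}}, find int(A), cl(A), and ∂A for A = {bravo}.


int(A) = ∅, cl(A) = {bravo}, ∂A = {bravo}.

Closed sets in (X, τ) are complements of opens:
  closed(X, τ) = {∅, {bravo}, {charlie, delta}, {bravo, charlie, delta}, {bravo, charlie, delta, echo}}.
int(A) = ⋃ {U ∈ τ : U ⊆ A}. Opens contained in A: ∅.
Taking the union of these: int(A) = ∅.
cl(A) = ⋂ {C closed : A ⊆ C}. Closed sets containing A: {bravo}, {bravo, charlie, delta}, {bravo, charlie, delta, echo}.
Intersecting these: cl(A) = {bravo}.
∂A = cl(A) ∖ int(A) = {bravo} ∖ ∅ = {bravo}.


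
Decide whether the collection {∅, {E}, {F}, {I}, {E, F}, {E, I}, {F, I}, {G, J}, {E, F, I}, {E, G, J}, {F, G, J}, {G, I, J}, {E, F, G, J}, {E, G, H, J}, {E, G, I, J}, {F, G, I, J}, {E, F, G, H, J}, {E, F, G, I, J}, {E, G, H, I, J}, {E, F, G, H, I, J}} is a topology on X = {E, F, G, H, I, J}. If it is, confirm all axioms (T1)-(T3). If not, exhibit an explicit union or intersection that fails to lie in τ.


τ IS a topology on X.

Axiom (T1): ∅ ∈ τ? Yes; X ∈ τ? Yes.
Axiom (T2/T3): check pairwise unions and intersections of members of τ.
All pairwise intersections and unions checked — each lies in τ. Therefore τ satisfies (T1), (T2), (T3): it IS a topology on X.


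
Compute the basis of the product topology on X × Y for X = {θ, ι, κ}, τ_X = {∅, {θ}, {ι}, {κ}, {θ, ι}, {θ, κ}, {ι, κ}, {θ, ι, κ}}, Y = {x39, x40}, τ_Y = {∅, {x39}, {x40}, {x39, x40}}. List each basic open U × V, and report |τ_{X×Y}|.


Basis B = {∅ × ∅, {θ} × {x39}, {θ} × {x40}, {ι} × {x39}, {ι} × {x40}, {κ} × {x39}, {κ} × {x40}, {θ} × {x39, x40}, {θ, ι} × {x39}, {θ, κ} × {x39}, {θ, ι} × {x40}, {θ, κ} × {x40}, {ι} × {x39, x40}, {ι, κ} × {x39}, {ι, κ} × {x40}, {κ} × {x39, x40}, {θ, ι, κ} × {x39}, {θ, ι, κ} × {x40}, {θ, ι} × {x39, x40}, {θ, κ} × {x39, x40}, {ι, κ} × {x39, x40}, {θ, ι, κ} × {x39, x40}}; |τ_{X×Y}| = 64.

Enumerate products U × V with U ∈ τ_X, V ∈ τ_Y (deduplicated):
  ∅ × ∅ = {} (∅)
  {θ} × {x39} = {(θ,x39)}
  {θ} × {x40} = {(θ,x40)}
  {ι} × {x39} = {(ι,x39)}
  {ι} × {x40} = {(ι,x40)}
  {κ} × {x39} = {(κ,x39)}
  {κ} × {x40} = {(κ,x40)}
  {θ} × {x39, x40} = {(θ,x39), (θ,x40)}
  {θ, ι} × {x39} = {(θ,x39), (ι,x39)}
  {θ, κ} × {x39} = {(θ,x39), (κ,x39)}
  {θ, ι} × {x40} = {(θ,x40), (ι,x40)}
  {θ, κ} × {x40} = {(θ,x40), (κ,x40)}
  {ι} × {x39, x40} = {(ι,x39), (ι,x40)}
  {ι, κ} × {x39} = {(ι,x39), (κ,x39)}
  {ι, κ} × {x40} = {(ι,x40), (κ,x40)}
  {κ} × {x39, x40} = {(κ,x39), (κ,x40)}
  {θ, ι, κ} × {x39} = {(θ,x39), (ι,x39), (κ,x39)}
  {θ, ι, κ} × {x40} = {(θ,x40), (ι,x40), (κ,x40)}
  {θ, ι} × {x39, x40} = {(θ,x39), (θ,x40), (ι,x39), (ι,x40)}
  {θ, κ} × {x39, x40} = {(θ,x39), (θ,x40), (κ,x39), (κ,x40)}
  {ι, κ} × {x39, x40} = {(ι,x39), (ι,x40), (κ,x39), (κ,x40)}
  {θ, ι, κ} × {x39, x40} = {(θ,x39), (θ,x40), (ι,x39), (ι,x40), (κ,x39), (κ,x40)}
These 22 distinct sets form the basis B.
Close under arbitrary unions to get τ_{X×Y}; counting gives |τ_{X×Y}| = 64.


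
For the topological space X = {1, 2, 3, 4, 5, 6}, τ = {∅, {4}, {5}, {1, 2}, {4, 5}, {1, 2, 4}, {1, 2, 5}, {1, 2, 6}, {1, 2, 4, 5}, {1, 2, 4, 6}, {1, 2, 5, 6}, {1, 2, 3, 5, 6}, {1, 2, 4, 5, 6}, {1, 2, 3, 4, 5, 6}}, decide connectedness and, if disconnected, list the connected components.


(X, τ) is disconnected; components = [{4}, {1, 2, 3, 5, 6}].

Find clopen sets (U ∈ τ with X ∖ U ∈ τ):
  U = ∅, X ∖ U = {1, 2, 3, 4, 5, 6} — both open, so U is clopen.
  U = {4}, X ∖ U = {1, 2, 3, 5, 6} — both open, so U is clopen.
  U = {1, 2, 3, 5, 6}, X ∖ U = {4} — both open, so U is clopen.
  U = {1, 2, 3, 4, 5, 6}, X ∖ U = ∅ — both open, so U is clopen.
Nontrivial clopen(s) exist: e.g. {1, 2, 3, 5, 6}. So (X, τ) is disconnected.
Compute connected components by grouping points that agree on all clopens:
  component: {4}
  component: {1, 2, 3, 5, 6}


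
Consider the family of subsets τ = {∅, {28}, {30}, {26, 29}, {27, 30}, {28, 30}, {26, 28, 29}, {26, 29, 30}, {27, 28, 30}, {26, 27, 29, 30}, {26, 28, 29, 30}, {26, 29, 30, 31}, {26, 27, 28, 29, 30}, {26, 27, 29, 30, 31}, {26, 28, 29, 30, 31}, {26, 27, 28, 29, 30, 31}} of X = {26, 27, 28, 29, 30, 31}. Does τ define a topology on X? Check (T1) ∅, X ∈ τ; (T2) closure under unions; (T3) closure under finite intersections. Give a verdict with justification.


τ IS a topology on X.

Axiom (T1): ∅ ∈ τ? Yes; X ∈ τ? Yes.
Axiom (T2/T3): check pairwise unions and intersections of members of τ.
All pairwise intersections and unions checked — each lies in τ. Therefore τ satisfies (T1), (T2), (T3): it IS a topology on X.


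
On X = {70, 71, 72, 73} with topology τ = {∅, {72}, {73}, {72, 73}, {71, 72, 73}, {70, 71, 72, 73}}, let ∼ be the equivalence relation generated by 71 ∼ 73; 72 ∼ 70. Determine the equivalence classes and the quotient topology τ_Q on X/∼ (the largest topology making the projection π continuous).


X/∼ = {[70=72], [71=73]}; |τ_Q| = 2.

Equivalence classes: [70=72], [71=73].
Quotient map π: X → X/∼ sends 70 ↦ [70=72], 71 ↦ [71=73], 72 ↦ [70=72], 73 ↦ [71=73].
For each subset V ⊆ X/∼, compute π^{-1}(V) ⊆ X and check whether π^{-1}(V) ∈ τ. V is open in τ_Q iff π^{-1}(V) ∈ τ.
  V = {}: π^{-1}(V) = ∅ ∈ τ ✓.
  V = {[70=72]}: π^{-1}(V) = {70, 72} ∉ τ ✗.
  V = {[71=73]}: π^{-1}(V) = {71, 73} ∉ τ ✗.
  V = {[70=72], [71=73]}: π^{-1}(V) = {70, 71, 72, 73} ∈ τ ✓.
Open sets in the quotient: τ_Q = {{}, {[70=72], [71=73]}} (2 elements).


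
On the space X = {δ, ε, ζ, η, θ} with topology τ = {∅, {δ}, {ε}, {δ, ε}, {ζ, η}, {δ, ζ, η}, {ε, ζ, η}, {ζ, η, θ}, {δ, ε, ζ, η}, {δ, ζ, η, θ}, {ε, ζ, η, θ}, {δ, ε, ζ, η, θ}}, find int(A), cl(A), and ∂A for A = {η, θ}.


int(A) = ∅, cl(A) = {ζ, η, θ}, ∂A = {ζ, η, θ}.

Closed sets in (X, τ) are complements of opens:
  closed(X, τ) = {∅, {δ}, {ε}, {θ}, {δ, ε}, {δ, θ}, {ε, θ}, {δ, ε, θ}, {ζ, η, θ}, {δ, ζ, η, θ}, {ε, ζ, η, θ}, {δ, ε, ζ, η, θ}}.
int(A) = ⋃ {U ∈ τ : U ⊆ A}. Opens contained in A: ∅.
Taking the union of these: int(A) = ∅.
cl(A) = ⋂ {C closed : A ⊆ C}. Closed sets containing A: {ζ, η, θ}, {δ, ζ, η, θ}, {ε, ζ, η, θ}, {δ, ε, ζ, η, θ}.
Intersecting these: cl(A) = {ζ, η, θ}.
∂A = cl(A) ∖ int(A) = {ζ, η, θ} ∖ ∅ = {ζ, η, θ}.


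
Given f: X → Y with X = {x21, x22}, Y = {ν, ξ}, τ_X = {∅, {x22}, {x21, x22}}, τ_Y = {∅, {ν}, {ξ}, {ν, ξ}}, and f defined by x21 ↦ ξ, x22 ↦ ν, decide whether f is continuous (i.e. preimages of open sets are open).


f is NOT continuous.

Compute f^{-1}(U) for each U ∈ τ_Y:
  U = ∅: f^{-1}(U) = ∅ ∈ τ_X ✓.
  U = {ν}: f^{-1}(U) = {x22} ∈ τ_X ✓.
  U = {ξ}: f^{-1}(U) = {x21} ∉ τ_X ✗.
  U = {ν, ξ}: f^{-1}(U) = {x21, x22} ∈ τ_X ✓.
Found U = {ξ} with f^{-1}(U) = {x21} not in τ_X. Therefore f is NOT continuous.


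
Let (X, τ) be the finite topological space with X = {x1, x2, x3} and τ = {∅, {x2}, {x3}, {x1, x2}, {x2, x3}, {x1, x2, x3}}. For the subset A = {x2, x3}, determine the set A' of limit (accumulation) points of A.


A' = {x1}

For each x ∈ X, list the open sets U ∈ τ with x ∈ U, then check whether U ∩ (A ∖ {x}) ≠ ∅ for every such U.
  x = x1: opens ∋ x are {x1, x2}, {x1, x2, x3}; each meets A ∖ {x1}, so x IS a limit point.
  x = x2: open {x2} ∋ x has {x2} ∩ (A ∖ {x2}) = ∅, so x is NOT a limit point.
  x = x3: open {x3} ∋ x has {x3} ∩ (A ∖ {x3}) = ∅, so x is NOT a limit point.
Collecting: A' = {x1}.


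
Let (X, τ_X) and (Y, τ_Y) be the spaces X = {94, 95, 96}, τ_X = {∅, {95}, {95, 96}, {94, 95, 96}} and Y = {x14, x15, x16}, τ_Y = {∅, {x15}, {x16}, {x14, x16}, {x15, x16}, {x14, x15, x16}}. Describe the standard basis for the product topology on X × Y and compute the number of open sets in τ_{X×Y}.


Basis B = {∅ × ∅, {95} × {x15}, {95} × {x16}, {95} × {x14, x16}, {95} × {x15, x16}, {95, 96} × {x15}, {95, 96} × {x16}, {94, 95, 96} × {x15}, {94, 95, 96} × {x16}, {95} × {x14, x15, x16}, {95, 96} × {x14, x16}, {95, 96} × {x15, x16}, {94, 95, 96} × {x14, x16}, {94, 95, 96} × {x15, x16}, {95, 96} × {x14, x15, x16}, {94, 95, 96} × {x14, x15, x16}}; |τ_{X×Y}| = 40.

Enumerate products U × V with U ∈ τ_X, V ∈ τ_Y (deduplicated):
  ∅ × ∅ = {} (∅)
  {95} × {x15} = {(95,x15)}
  {95} × {x16} = {(95,x16)}
  {95} × {x14, x16} = {(95,x14), (95,x16)}
  {95} × {x15, x16} = {(95,x15), (95,x16)}
  {95, 96} × {x15} = {(95,x15), (96,x15)}
  {95, 96} × {x16} = {(95,x16), (96,x16)}
  {94, 95, 96} × {x15} = {(94,x15), (95,x15), (96,x15)}
  {94, 95, 96} × {x16} = {(94,x16), (95,x16), (96,x16)}
  {95} × {x14, x15, x16} = {(95,x14), (95,x15), (95,x16)}
  {95, 96} × {x14, x16} = {(95,x14), (95,x16), (96,x14), (96,x16)}
  {95, 96} × {x15, x16} = {(95,x15), (95,x16), (96,x15), (96,x16)}
  {94, 95, 96} × {x14, x16} = {(94,x14), (94,x16), (95,x14), (95,x16), (96,x14), (96,x16)}
  {94, 95, 96} × {x15, x16} = {(94,x15), (94,x16), (95,x15), (95,x16), (96,x15), (96,x16)}
  {95, 96} × {x14, x15, x16} = {(95,x14), (95,x15), (95,x16), (96,x14), (96,x15), (96,x16)}
  {94, 95, 96} × {x14, x15, x16} = {(94,x14), (94,x15), (94,x16), (95,x14), (95,x15), (95,x16), (96,x14), (96,x15), (96,x16)}
These 16 distinct sets form the basis B.
Close under arbitrary unions to get τ_{X×Y}; counting gives |τ_{X×Y}| = 40.


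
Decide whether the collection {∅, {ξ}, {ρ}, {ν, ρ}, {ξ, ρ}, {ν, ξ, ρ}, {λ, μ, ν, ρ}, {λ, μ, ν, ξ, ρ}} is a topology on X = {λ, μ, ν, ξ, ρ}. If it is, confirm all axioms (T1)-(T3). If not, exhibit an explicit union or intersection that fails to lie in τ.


τ IS a topology on X.

Axiom (T1): ∅ ∈ τ? Yes; X ∈ τ? Yes.
Axiom (T2/T3): check pairwise unions and intersections of members of τ.
All pairwise intersections and unions checked — each lies in τ. Therefore τ satisfies (T1), (T2), (T3): it IS a topology on X.


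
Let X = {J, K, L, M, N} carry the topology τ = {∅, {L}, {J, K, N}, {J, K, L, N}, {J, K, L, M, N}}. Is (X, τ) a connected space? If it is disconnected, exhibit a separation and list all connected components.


(X, τ) is connected.

Find clopen sets (U ∈ τ with X ∖ U ∈ τ):
  U = ∅, X ∖ U = {J, K, L, M, N} — both open, so U is clopen.
  U = {J, K, L, M, N}, X ∖ U = ∅ — both open, so U is clopen.
Only trivial clopens (∅ and X) exist, so (X, τ) is connected.
Compute connected components by grouping points that agree on all clopens:
  component: {J, K, L, M, N}


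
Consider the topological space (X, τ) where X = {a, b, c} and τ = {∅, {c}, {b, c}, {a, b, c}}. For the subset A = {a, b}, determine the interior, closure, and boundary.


int(A) = ∅, cl(A) = {a, b}, ∂A = {a, b}.

Closed sets in (X, τ) are complements of opens:
  closed(X, τ) = {∅, {a}, {a, b}, {a, b, c}}.
int(A) = ⋃ {U ∈ τ : U ⊆ A}. Opens contained in A: ∅.
Taking the union of these: int(A) = ∅.
cl(A) = ⋂ {C closed : A ⊆ C}. Closed sets containing A: {a, b}, {a, b, c}.
Intersecting these: cl(A) = {a, b}.
∂A = cl(A) ∖ int(A) = {a, b} ∖ ∅ = {a, b}.


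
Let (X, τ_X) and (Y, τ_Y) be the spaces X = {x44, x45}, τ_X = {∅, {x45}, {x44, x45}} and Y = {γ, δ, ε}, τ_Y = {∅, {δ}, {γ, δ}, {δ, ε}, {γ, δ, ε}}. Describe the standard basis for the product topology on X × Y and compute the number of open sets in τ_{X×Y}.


Basis B = {∅ × ∅, {x45} × {δ}, {x44, x45} × {δ}, {x45} × {γ, δ}, {x45} × {δ, ε}, {x45} × {γ, δ, ε}, {x44, x45} × {γ, δ}, {x44, x45} × {δ, ε}, {x44, x45} × {γ, δ, ε}}; |τ_{X×Y}| = 14.

Enumerate products U × V with U ∈ τ_X, V ∈ τ_Y (deduplicated):
  ∅ × ∅ = {} (∅)
  {x45} × {δ} = {(x45,δ)}
  {x44, x45} × {δ} = {(x44,δ), (x45,δ)}
  {x45} × {γ, δ} = {(x45,γ), (x45,δ)}
  {x45} × {δ, ε} = {(x45,δ), (x45,ε)}
  {x45} × {γ, δ, ε} = {(x45,γ), (x45,δ), (x45,ε)}
  {x44, x45} × {γ, δ} = {(x44,γ), (x44,δ), (x45,γ), (x45,δ)}
  {x44, x45} × {δ, ε} = {(x44,δ), (x44,ε), (x45,δ), (x45,ε)}
  {x44, x45} × {γ, δ, ε} = {(x44,γ), (x44,δ), (x44,ε), (x45,γ), (x45,δ), (x45,ε)}
These 9 distinct sets form the basis B.
Close under arbitrary unions to get τ_{X×Y}; counting gives |τ_{X×Y}| = 14.


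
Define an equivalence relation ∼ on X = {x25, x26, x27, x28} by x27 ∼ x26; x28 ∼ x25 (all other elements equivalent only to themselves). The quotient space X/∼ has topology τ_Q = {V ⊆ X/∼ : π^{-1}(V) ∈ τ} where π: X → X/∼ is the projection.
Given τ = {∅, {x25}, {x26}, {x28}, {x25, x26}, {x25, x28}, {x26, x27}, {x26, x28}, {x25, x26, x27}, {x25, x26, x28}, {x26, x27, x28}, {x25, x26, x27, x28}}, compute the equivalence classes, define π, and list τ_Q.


X/∼ = {[x25=x28], [x26=x27]}; |τ_Q| = 4.

Equivalence classes: [x25=x28], [x26=x27].
Quotient map π: X → X/∼ sends x25 ↦ [x25=x28], x26 ↦ [x26=x27], x27 ↦ [x26=x27], x28 ↦ [x25=x28].
For each subset V ⊆ X/∼, compute π^{-1}(V) ⊆ X and check whether π^{-1}(V) ∈ τ. V is open in τ_Q iff π^{-1}(V) ∈ τ.
  V = {}: π^{-1}(V) = ∅ ∈ τ ✓.
  V = {[x25=x28]}: π^{-1}(V) = {x25, x28} ∈ τ ✓.
  V = {[x26=x27]}: π^{-1}(V) = {x26, x27} ∈ τ ✓.
  V = {[x25=x28], [x26=x27]}: π^{-1}(V) = {x25, x26, x27, x28} ∈ τ ✓.
Open sets in the quotient: τ_Q = {{}, {[x25=x28]}, {[x26=x27]}, {[x25=x28], [x26=x27]}} (4 elements).


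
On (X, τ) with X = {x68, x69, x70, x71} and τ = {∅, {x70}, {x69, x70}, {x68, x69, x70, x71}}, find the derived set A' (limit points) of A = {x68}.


A' = {x71}

For each x ∈ X, list the open sets U ∈ τ with x ∈ U, then check whether U ∩ (A ∖ {x}) ≠ ∅ for every such U.
  x = x68: open {x68, x69, x70, x71} ∋ x has {x68, x69, x70, x71} ∩ (A ∖ {x68}) = ∅, so x is NOT a limit point.
  x = x69: open {x69, x70} ∋ x has {x69, x70} ∩ (A ∖ {x69}) = ∅, so x is NOT a limit point.
  x = x70: open {x70} ∋ x has {x70} ∩ (A ∖ {x70}) = ∅, so x is NOT a limit point.
  x = x71: opens ∋ x are {x68, x69, x70, x71}; each meets A ∖ {x71}, so x IS a limit point.
Collecting: A' = {x71}.


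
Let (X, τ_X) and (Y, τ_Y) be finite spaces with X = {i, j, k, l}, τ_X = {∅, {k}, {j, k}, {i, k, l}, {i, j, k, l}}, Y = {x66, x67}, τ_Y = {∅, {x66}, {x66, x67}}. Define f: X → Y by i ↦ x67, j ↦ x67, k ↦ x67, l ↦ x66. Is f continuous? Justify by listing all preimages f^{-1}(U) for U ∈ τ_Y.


f is NOT continuous.

Compute f^{-1}(U) for each U ∈ τ_Y:
  U = ∅: f^{-1}(U) = ∅ ∈ τ_X ✓.
  U = {x66}: f^{-1}(U) = {l} ∉ τ_X ✗.
  U = {x66, x67}: f^{-1}(U) = {i, j, k, l} ∈ τ_X ✓.
Found U = {x66} with f^{-1}(U) = {l} not in τ_X. Therefore f is NOT continuous.


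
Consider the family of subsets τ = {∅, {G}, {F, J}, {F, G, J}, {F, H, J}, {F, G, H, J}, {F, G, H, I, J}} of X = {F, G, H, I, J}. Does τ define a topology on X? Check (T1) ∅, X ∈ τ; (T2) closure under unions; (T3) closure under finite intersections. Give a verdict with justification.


τ IS a topology on X.

Axiom (T1): ∅ ∈ τ? Yes; X ∈ τ? Yes.
Axiom (T2/T3): check pairwise unions and intersections of members of τ.
All pairwise intersections and unions checked — each lies in τ. Therefore τ satisfies (T1), (T2), (T3): it IS a topology on X.


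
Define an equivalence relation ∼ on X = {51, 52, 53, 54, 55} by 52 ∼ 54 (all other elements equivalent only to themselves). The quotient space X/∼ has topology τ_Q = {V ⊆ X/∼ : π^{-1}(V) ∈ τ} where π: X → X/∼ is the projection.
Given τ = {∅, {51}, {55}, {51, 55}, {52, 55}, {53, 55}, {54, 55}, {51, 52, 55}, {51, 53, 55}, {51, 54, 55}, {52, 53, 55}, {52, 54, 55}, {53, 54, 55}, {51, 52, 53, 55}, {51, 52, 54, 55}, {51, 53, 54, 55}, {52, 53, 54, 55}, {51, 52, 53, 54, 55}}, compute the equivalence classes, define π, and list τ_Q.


X/∼ = {[51], [52=54], [53], [55]}; |τ_Q| = 10.

Equivalence classes: [51], [52=54], [53], [55].
Quotient map π: X → X/∼ sends 51 ↦ [51], 52 ↦ [52=54], 53 ↦ [53], 54 ↦ [52=54], 55 ↦ [55].
For each subset V ⊆ X/∼, compute π^{-1}(V) ⊆ X and check whether π^{-1}(V) ∈ τ. V is open in τ_Q iff π^{-1}(V) ∈ τ.
  V = {}: π^{-1}(V) = ∅ ∈ τ ✓.
  V = {[51]}: π^{-1}(V) = {51} ∈ τ ✓.
  V = {[52=54]}: π^{-1}(V) = {52, 54} ∉ τ ✗.
  V = {[51], [52=54]}: π^{-1}(V) = {51, 52, 54} ∉ τ ✗.
  V = {[53]}: π^{-1}(V) = {53} ∉ τ ✗.
  V = {[51], [53]}: π^{-1}(V) = {51, 53} ∉ τ ✗.
  V = {[52=54], [53]}: π^{-1}(V) = {52, 53, 54} ∉ τ ✗.
  V = {[51], [52=54], [53]}: π^{-1}(V) = {51, 52, 53, 54} ∉ τ ✗.
  V = {[55]}: π^{-1}(V) = {55} ∈ τ ✓.
  V = {[51], [55]}: π^{-1}(V) = {51, 55} ∈ τ ✓.
  V = {[52=54], [55]}: π^{-1}(V) = {52, 54, 55} ∈ τ ✓.
  V = {[51], [52=54], [55]}: π^{-1}(V) = {51, 52, 54, 55} ∈ τ ✓.
  V = {[53], [55]}: π^{-1}(V) = {53, 55} ∈ τ ✓.
  V = {[51], [53], [55]}: π^{-1}(V) = {51, 53, 55} ∈ τ ✓.
  V = {[52=54], [53], [55]}: π^{-1}(V) = {52, 53, 54, 55} ∈ τ ✓.
  V = {[51], [52=54], [53], [55]}: π^{-1}(V) = {51, 52, 53, 54, 55} ∈ τ ✓.
Open sets in the quotient: τ_Q = {{}, {[51]}, {[55]}, {[51], [55]}, {[52=54], [55]}, {[51], [52=54], [55]}, {[53], [55]}, {[51], [53], [55]}, {[52=54], [53], [55]}, {[51], [52=54], [53], [55]}} (10 elements).


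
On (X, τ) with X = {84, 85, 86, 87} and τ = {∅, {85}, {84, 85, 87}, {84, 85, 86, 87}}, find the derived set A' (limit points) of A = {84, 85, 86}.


A' = {84, 86, 87}

For each x ∈ X, list the open sets U ∈ τ with x ∈ U, then check whether U ∩ (A ∖ {x}) ≠ ∅ for every such U.
  x = 84: opens ∋ x are {84, 85, 87}, {84, 85, 86, 87}; each meets A ∖ {84}, so x IS a limit point.
  x = 85: open {85} ∋ x has {85} ∩ (A ∖ {85}) = ∅, so x is NOT a limit point.
  x = 86: opens ∋ x are {84, 85, 86, 87}; each meets A ∖ {86}, so x IS a limit point.
  x = 87: opens ∋ x are {84, 85, 87}, {84, 85, 86, 87}; each meets A ∖ {87}, so x IS a limit point.
Collecting: A' = {84, 86, 87}.


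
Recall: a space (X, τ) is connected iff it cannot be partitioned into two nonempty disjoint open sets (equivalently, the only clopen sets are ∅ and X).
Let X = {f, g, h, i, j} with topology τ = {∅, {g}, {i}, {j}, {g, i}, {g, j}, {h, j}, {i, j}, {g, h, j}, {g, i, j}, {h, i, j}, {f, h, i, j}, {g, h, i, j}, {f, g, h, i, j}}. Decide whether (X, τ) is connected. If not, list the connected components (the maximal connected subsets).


(X, τ) is disconnected; components = [{g}, {f, h, i, j}].

Find clopen sets (U ∈ τ with X ∖ U ∈ τ):
  U = ∅, X ∖ U = {f, g, h, i, j} — both open, so U is clopen.
  U = {g}, X ∖ U = {f, h, i, j} — both open, so U is clopen.
  U = {f, h, i, j}, X ∖ U = {g} — both open, so U is clopen.
  U = {f, g, h, i, j}, X ∖ U = ∅ — both open, so U is clopen.
Nontrivial clopen(s) exist: e.g. {f, h, i, j}. So (X, τ) is disconnected.
Compute connected components by grouping points that agree on all clopens:
  component: {g}
  component: {f, h, i, j}


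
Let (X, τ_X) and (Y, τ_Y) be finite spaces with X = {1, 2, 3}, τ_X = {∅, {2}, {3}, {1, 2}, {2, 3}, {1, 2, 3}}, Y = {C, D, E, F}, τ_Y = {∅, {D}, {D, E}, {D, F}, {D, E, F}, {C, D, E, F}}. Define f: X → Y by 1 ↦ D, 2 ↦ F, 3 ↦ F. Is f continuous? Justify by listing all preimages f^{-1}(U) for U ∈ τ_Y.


f is NOT continuous.

Compute f^{-1}(U) for each U ∈ τ_Y:
  U = ∅: f^{-1}(U) = ∅ ∈ τ_X ✓.
  U = {D}: f^{-1}(U) = {1} ∉ τ_X ✗.
  U = {D, E}: f^{-1}(U) = {1} ∉ τ_X ✗.
  U = {D, F}: f^{-1}(U) = {1, 2, 3} ∈ τ_X ✓.
  U = {D, E, F}: f^{-1}(U) = {1, 2, 3} ∈ τ_X ✓.
  U = {C, D, E, F}: f^{-1}(U) = {1, 2, 3} ∈ τ_X ✓.
Found U = {D} with f^{-1}(U) = {1} not in τ_X. Therefore f is NOT continuous.


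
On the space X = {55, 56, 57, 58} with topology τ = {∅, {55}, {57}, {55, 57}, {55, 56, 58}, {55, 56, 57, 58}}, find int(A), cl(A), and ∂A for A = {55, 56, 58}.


int(A) = {55, 56, 58}, cl(A) = {55, 56, 58}, ∂A = ∅.

Closed sets in (X, τ) are complements of opens:
  closed(X, τ) = {∅, {57}, {56, 58}, {55, 56, 58}, {56, 57, 58}, {55, 56, 57, 58}}.
int(A) = ⋃ {U ∈ τ : U ⊆ A}. Opens contained in A: ∅, {55}, {55, 56, 58}.
Taking the union of these: int(A) = {55, 56, 58}.
cl(A) = ⋂ {C closed : A ⊆ C}. Closed sets containing A: {55, 56, 58}, {55, 56, 57, 58}.
Intersecting these: cl(A) = {55, 56, 58}.
∂A = cl(A) ∖ int(A) = {55, 56, 58} ∖ {55, 56, 58} = ∅.


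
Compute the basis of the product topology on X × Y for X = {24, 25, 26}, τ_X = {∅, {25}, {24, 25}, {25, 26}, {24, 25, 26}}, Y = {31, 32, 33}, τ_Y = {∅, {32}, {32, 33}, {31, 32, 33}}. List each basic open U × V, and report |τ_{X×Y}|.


Basis B = {∅ × ∅, {25} × {32}, {24, 25} × {32}, {25} × {32, 33}, {25, 26} × {32}, {24, 25, 26} × {32}, {25} × {31, 32, 33}, {24, 25} × {32, 33}, {25, 26} × {32, 33}, {24, 25} × {31, 32, 33}, {24, 25, 26} × {32, 33}, {25, 26} × {31, 32, 33}, {24, 25, 26} × {31, 32, 33}}; |τ_{X×Y}| = 30.

Enumerate products U × V with U ∈ τ_X, V ∈ τ_Y (deduplicated):
  ∅ × ∅ = {} (∅)
  {25} × {32} = {(25,32)}
  {24, 25} × {32} = {(24,32), (25,32)}
  {25} × {32, 33} = {(25,32), (25,33)}
  {25, 26} × {32} = {(25,32), (26,32)}
  {24, 25, 26} × {32} = {(24,32), (25,32), (26,32)}
  {25} × {31, 32, 33} = {(25,31), (25,32), (25,33)}
  {24, 25} × {32, 33} = {(24,32), (24,33), (25,32), (25,33)}
  {25, 26} × {32, 33} = {(25,32), (25,33), (26,32), (26,33)}
  {24, 25} × {31, 32, 33} = {(24,31), (24,32), (24,33), (25,31), (25,32), (25,33)}
  {24, 25, 26} × {32, 33} = {(24,32), (24,33), (25,32), (25,33), (26,32), (26,33)}
  {25, 26} × {31, 32, 33} = {(25,31), (25,32), (25,33), (26,31), (26,32), (26,33)}
  {24, 25, 26} × {31, 32, 33} = {(24,31), (24,32), (24,33), (25,31), (25,32), (25,33), (26,31), (26,32), (26,33)}
These 13 distinct sets form the basis B.
Close under arbitrary unions to get τ_{X×Y}; counting gives |τ_{X×Y}| = 30.


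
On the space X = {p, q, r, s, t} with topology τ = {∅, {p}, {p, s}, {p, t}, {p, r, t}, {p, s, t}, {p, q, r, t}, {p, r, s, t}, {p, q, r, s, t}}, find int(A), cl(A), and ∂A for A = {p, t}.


int(A) = {p, t}, cl(A) = {p, q, r, s, t}, ∂A = {q, r, s}.

Closed sets in (X, τ) are complements of opens:
  closed(X, τ) = {∅, {q}, {s}, {q, r}, {q, s}, {q, r, s}, {q, r, t}, {q, r, s, t}, {p, q, r, s, t}}.
int(A) = ⋃ {U ∈ τ : U ⊆ A}. Opens contained in A: ∅, {p}, {p, t}.
Taking the union of these: int(A) = {p, t}.
cl(A) = ⋂ {C closed : A ⊆ C}. Closed sets containing A: {p, q, r, s, t}.
Intersecting these: cl(A) = {p, q, r, s, t}.
∂A = cl(A) ∖ int(A) = {p, q, r, s, t} ∖ {p, t} = {q, r, s}.


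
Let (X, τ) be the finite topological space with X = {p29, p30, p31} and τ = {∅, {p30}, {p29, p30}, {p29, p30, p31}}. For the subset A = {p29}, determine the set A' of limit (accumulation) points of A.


A' = {p31}

For each x ∈ X, list the open sets U ∈ τ with x ∈ U, then check whether U ∩ (A ∖ {x}) ≠ ∅ for every such U.
  x = p29: open {p29, p30} ∋ x has {p29, p30} ∩ (A ∖ {p29}) = ∅, so x is NOT a limit point.
  x = p30: open {p30} ∋ x has {p30} ∩ (A ∖ {p30}) = ∅, so x is NOT a limit point.
  x = p31: opens ∋ x are {p29, p30, p31}; each meets A ∖ {p31}, so x IS a limit point.
Collecting: A' = {p31}.


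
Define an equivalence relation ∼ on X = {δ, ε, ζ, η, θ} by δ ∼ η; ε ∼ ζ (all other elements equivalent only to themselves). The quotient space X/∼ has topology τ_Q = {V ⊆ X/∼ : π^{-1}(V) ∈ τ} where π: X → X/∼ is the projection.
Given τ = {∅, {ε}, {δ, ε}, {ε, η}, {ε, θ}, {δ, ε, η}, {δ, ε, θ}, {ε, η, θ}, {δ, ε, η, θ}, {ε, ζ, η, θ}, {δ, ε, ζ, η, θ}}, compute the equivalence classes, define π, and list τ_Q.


X/∼ = {[δ=η], [ε=ζ], [θ]}; |τ_Q| = 2.

Equivalence classes: [δ=η], [ε=ζ], [θ].
Quotient map π: X → X/∼ sends δ ↦ [δ=η], ε ↦ [ε=ζ], ζ ↦ [ε=ζ], η ↦ [δ=η], θ ↦ [θ].
For each subset V ⊆ X/∼, compute π^{-1}(V) ⊆ X and check whether π^{-1}(V) ∈ τ. V is open in τ_Q iff π^{-1}(V) ∈ τ.
  V = {}: π^{-1}(V) = ∅ ∈ τ ✓.
  V = {[δ=η]}: π^{-1}(V) = {δ, η} ∉ τ ✗.
  V = {[ε=ζ]}: π^{-1}(V) = {ε, ζ} ∉ τ ✗.
  V = {[δ=η], [ε=ζ]}: π^{-1}(V) = {δ, ε, ζ, η} ∉ τ ✗.
  V = {[θ]}: π^{-1}(V) = {θ} ∉ τ ✗.
  V = {[δ=η], [θ]}: π^{-1}(V) = {δ, η, θ} ∉ τ ✗.
  V = {[ε=ζ], [θ]}: π^{-1}(V) = {ε, ζ, θ} ∉ τ ✗.
  V = {[δ=η], [ε=ζ], [θ]}: π^{-1}(V) = {δ, ε, ζ, η, θ} ∈ τ ✓.
Open sets in the quotient: τ_Q = {{}, {[δ=η], [ε=ζ], [θ]}} (2 elements).


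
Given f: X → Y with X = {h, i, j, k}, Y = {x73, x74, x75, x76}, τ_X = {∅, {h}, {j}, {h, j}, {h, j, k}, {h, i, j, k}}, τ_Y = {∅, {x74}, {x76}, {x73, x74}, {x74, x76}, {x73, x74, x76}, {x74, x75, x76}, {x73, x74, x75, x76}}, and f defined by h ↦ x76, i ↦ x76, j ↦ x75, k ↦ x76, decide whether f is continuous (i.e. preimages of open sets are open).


f is NOT continuous.

Compute f^{-1}(U) for each U ∈ τ_Y:
  U = ∅: f^{-1}(U) = ∅ ∈ τ_X ✓.
  U = {x74}: f^{-1}(U) = ∅ ∈ τ_X ✓.
  U = {x76}: f^{-1}(U) = {h, i, k} ∉ τ_X ✗.
  U = {x73, x74}: f^{-1}(U) = ∅ ∈ τ_X ✓.
  U = {x74, x76}: f^{-1}(U) = {h, i, k} ∉ τ_X ✗.
  U = {x73, x74, x76}: f^{-1}(U) = {h, i, k} ∉ τ_X ✗.
  U = {x74, x75, x76}: f^{-1}(U) = {h, i, j, k} ∈ τ_X ✓.
  U = {x73, x74, x75, x76}: f^{-1}(U) = {h, i, j, k} ∈ τ_X ✓.
Found U = {x76} with f^{-1}(U) = {h, i, k} not in τ_X. Therefore f is NOT continuous.


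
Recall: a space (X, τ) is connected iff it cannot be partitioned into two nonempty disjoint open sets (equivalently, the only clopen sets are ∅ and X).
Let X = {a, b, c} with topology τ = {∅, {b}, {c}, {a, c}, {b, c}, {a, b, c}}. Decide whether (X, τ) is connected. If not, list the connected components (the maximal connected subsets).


(X, τ) is disconnected; components = [{b}, {a, c}].

Find clopen sets (U ∈ τ with X ∖ U ∈ τ):
  U = ∅, X ∖ U = {a, b, c} — both open, so U is clopen.
  U = {b}, X ∖ U = {a, c} — both open, so U is clopen.
  U = {a, c}, X ∖ U = {b} — both open, so U is clopen.
  U = {a, b, c}, X ∖ U = ∅ — both open, so U is clopen.
Nontrivial clopen(s) exist: e.g. {a, c}. So (X, τ) is disconnected.
Compute connected components by grouping points that agree on all clopens:
  component: {b}
  component: {a, c}


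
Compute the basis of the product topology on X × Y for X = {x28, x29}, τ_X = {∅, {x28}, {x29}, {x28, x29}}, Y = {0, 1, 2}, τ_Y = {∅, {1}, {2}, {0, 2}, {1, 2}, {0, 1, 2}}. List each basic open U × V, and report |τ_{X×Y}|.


Basis B = {∅ × ∅, {x28} × {1}, {x28} × {2}, {x29} × {1}, {x29} × {2}, {x28} × {0, 2}, {x28} × {1, 2}, {x28, x29} × {1}, {x28, x29} × {2}, {x29} × {0, 2}, {x29} × {1, 2}, {x28} × {0, 1, 2}, {x29} × {0, 1, 2}, {x28, x29} × {0, 2}, {x28, x29} × {1, 2}, {x28, x29} × {0, 1, 2}}; |τ_{X×Y}| = 36.

Enumerate products U × V with U ∈ τ_X, V ∈ τ_Y (deduplicated):
  ∅ × ∅ = {} (∅)
  {x28} × {1} = {(x28,1)}
  {x28} × {2} = {(x28,2)}
  {x29} × {1} = {(x29,1)}
  {x29} × {2} = {(x29,2)}
  {x28} × {0, 2} = {(x28,0), (x28,2)}
  {x28} × {1, 2} = {(x28,1), (x28,2)}
  {x28, x29} × {1} = {(x28,1), (x29,1)}
  {x28, x29} × {2} = {(x28,2), (x29,2)}
  {x29} × {0, 2} = {(x29,0), (x29,2)}
  {x29} × {1, 2} = {(x29,1), (x29,2)}
  {x28} × {0, 1, 2} = {(x28,0), (x28,1), (x28,2)}
  {x29} × {0, 1, 2} = {(x29,0), (x29,1), (x29,2)}
  {x28, x29} × {0, 2} = {(x28,0), (x28,2), (x29,0), (x29,2)}
  {x28, x29} × {1, 2} = {(x28,1), (x28,2), (x29,1), (x29,2)}
  {x28, x29} × {0, 1, 2} = {(x28,0), (x28,1), (x28,2), (x29,0), (x29,1), (x29,2)}
These 16 distinct sets form the basis B.
Close under arbitrary unions to get τ_{X×Y}; counting gives |τ_{X×Y}| = 36.


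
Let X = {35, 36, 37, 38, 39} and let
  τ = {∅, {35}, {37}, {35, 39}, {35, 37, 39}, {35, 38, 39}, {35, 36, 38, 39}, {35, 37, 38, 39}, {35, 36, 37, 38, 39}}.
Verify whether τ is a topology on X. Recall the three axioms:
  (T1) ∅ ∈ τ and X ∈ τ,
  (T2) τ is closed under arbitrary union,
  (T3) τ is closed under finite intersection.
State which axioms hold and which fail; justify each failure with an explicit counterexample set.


τ is NOT a topology on X.

Axiom (T1): ∅ ∈ τ? Yes; X ∈ τ? Yes.
Axiom (T2/T3): check pairwise unions and intersections of members of τ.
Counterexample for (T2): {35} ∪ {37} = {35, 37} ∉ τ. Therefore τ is NOT a topology.


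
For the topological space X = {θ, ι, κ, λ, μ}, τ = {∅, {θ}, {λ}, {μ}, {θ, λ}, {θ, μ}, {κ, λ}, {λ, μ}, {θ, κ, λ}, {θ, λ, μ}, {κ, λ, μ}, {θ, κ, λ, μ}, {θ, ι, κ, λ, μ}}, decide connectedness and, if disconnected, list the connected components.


(X, τ) is connected.

Find clopen sets (U ∈ τ with X ∖ U ∈ τ):
  U = ∅, X ∖ U = {θ, ι, κ, λ, μ} — both open, so U is clopen.
  U = {θ, ι, κ, λ, μ}, X ∖ U = ∅ — both open, so U is clopen.
Only trivial clopens (∅ and X) exist, so (X, τ) is connected.
Compute connected components by grouping points that agree on all clopens:
  component: {θ, ι, κ, λ, μ}


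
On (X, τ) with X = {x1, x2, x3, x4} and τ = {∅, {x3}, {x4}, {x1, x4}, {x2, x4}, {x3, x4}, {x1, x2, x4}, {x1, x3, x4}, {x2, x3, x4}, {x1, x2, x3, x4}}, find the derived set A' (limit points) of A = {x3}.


A' = ∅

For each x ∈ X, list the open sets U ∈ τ with x ∈ U, then check whether U ∩ (A ∖ {x}) ≠ ∅ for every such U.
  x = x1: open {x1, x4} ∋ x has {x1, x4} ∩ (A ∖ {x1}) = ∅, so x is NOT a limit point.
  x = x2: open {x2, x4} ∋ x has {x2, x4} ∩ (A ∖ {x2}) = ∅, so x is NOT a limit point.
  x = x3: open {x3} ∋ x has {x3} ∩ (A ∖ {x3}) = ∅, so x is NOT a limit point.
  x = x4: open {x4} ∋ x has {x4} ∩ (A ∖ {x4}) = ∅, so x is NOT a limit point.
Collecting: A' = ∅.


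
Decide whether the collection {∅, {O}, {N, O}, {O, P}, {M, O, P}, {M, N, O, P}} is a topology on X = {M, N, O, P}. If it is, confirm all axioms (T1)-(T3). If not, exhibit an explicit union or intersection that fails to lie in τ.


τ is NOT a topology on X.

Axiom (T1): ∅ ∈ τ? Yes; X ∈ τ? Yes.
Axiom (T2/T3): check pairwise unions and intersections of members of τ.
Counterexample for (T2): {N, O} ∪ {O, P} = {N, O, P} ∉ τ. Therefore τ is NOT a topology.


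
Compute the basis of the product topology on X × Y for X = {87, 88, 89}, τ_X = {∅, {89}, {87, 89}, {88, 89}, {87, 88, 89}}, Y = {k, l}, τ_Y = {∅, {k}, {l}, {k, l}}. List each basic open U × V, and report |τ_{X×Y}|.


Basis B = {∅ × ∅, {89} × {k}, {89} × {l}, {87, 89} × {k}, {87, 89} × {l}, {88, 89} × {k}, {88, 89} × {l}, {89} × {k, l}, {87, 88, 89} × {k}, {87, 88, 89} × {l}, {87, 89} × {k, l}, {88, 89} × {k, l}, {87, 88, 89} × {k, l}}; |τ_{X×Y}| = 25.

Enumerate products U × V with U ∈ τ_X, V ∈ τ_Y (deduplicated):
  ∅ × ∅ = {} (∅)
  {89} × {k} = {(89,k)}
  {89} × {l} = {(89,l)}
  {87, 89} × {k} = {(87,k), (89,k)}
  {87, 89} × {l} = {(87,l), (89,l)}
  {88, 89} × {k} = {(88,k), (89,k)}
  {88, 89} × {l} = {(88,l), (89,l)}
  {89} × {k, l} = {(89,k), (89,l)}
  {87, 88, 89} × {k} = {(87,k), (88,k), (89,k)}
  {87, 88, 89} × {l} = {(87,l), (88,l), (89,l)}
  {87, 89} × {k, l} = {(87,k), (87,l), (89,k), (89,l)}
  {88, 89} × {k, l} = {(88,k), (88,l), (89,k), (89,l)}
  {87, 88, 89} × {k, l} = {(87,k), (87,l), (88,k), (88,l), (89,k), (89,l)}
These 13 distinct sets form the basis B.
Close under arbitrary unions to get τ_{X×Y}; counting gives |τ_{X×Y}| = 25.
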